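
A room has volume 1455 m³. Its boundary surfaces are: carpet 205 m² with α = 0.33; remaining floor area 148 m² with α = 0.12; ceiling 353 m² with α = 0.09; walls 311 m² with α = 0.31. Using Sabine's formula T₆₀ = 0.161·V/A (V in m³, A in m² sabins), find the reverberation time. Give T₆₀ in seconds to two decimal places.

1.10 s

Total absorption A = 205·0.33 + 148·0.12 + 353·0.09 + 311·0.31 = 213.59 m² sabins.
T₆₀ = 0.161 × 1455 / 213.59 = 1.097 s.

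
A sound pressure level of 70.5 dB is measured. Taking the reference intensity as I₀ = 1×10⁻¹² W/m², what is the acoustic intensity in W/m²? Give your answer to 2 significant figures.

1.1e-05 W/m²

I/I₀ = 10^(70.5/10) = 1.122e+07, so I = 1.122e+07 × 10⁻¹² W/m².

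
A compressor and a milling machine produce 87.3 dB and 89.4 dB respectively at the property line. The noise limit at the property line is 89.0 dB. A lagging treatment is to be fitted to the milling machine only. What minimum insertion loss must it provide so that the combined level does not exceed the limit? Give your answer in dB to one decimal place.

Fixed contribution from the other source: Σ 10^(L/10) = 10^(87.3/10) = 5.370e+08 (87.30 dB).
To meet 89.0 dB overall, the treated milling machine may contribute at most 10^(89.0/10) − 5.370e+08 = 2.573e+08, i.e. 84.10 dB.
So the milling machine must be reduced from 89.4 to 84.10 dB: IL = 5.30 dB.

5.3 dB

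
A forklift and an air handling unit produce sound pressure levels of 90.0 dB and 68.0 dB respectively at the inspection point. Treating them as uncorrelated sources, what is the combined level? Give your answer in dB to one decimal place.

Incoherent sources combine by intensity addition: L_total = 10·log₁₀(Σ 10^(L_i/10)).
Σ 10^(L/10) = 10^(90.0/10) + 10^(68.0/10) = 1.006e+09.
L_total = 10·log₁₀(1.006e+09) = 90.03 dB.

90.0 dB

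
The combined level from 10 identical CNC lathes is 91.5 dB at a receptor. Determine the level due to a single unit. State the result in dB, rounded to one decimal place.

81.5 dB

For N identical incoherent sources L_total = L₁ + 10·log₁₀ N, so L₁ = 91.5 − 10·log₁₀(10) = 91.5 − 10.000.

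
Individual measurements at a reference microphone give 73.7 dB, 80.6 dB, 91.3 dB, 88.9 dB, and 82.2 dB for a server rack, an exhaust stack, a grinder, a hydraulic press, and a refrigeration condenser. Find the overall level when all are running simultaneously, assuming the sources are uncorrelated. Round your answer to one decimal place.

93.9 dB

Incoherent sources combine by intensity addition: L_total = 10·log₁₀(Σ 10^(L_i/10)).
Σ 10^(L/10) = 10^(73.7/10) + 10^(80.6/10) + 10^(91.3/10) + 10^(88.9/10) + 10^(82.2/10) = 2.429e+09.
L_total = 10·log₁₀(2.429e+09) = 93.86 dB.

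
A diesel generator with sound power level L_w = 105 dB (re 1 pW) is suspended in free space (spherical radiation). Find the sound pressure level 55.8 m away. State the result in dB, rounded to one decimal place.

The power spreads over a sphere of area 4π·r², so L_p = L_w − 10·log₁₀(4π·r²).
4π·r² = 3.913e+04 m², 10·log₁₀ of that is 45.925 dB.
L_p = 105 − 45.925 = 59.08 dB.

59.1 dB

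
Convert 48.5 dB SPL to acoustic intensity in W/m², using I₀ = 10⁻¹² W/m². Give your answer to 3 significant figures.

7.08e-08 W/m²

I = I₀·10^(L/10) = 10⁻¹² × 10^(48.5/10) = 10^(-7.150).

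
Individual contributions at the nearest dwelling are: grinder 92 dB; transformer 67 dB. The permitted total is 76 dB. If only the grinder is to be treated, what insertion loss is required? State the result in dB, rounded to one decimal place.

16.6 dB

The untreated sources together contribute 10^(67/10) = 5.012e+06, i.e. 67.00 dB.
The limit corresponds to 10^(76/10) = 3.981e+07; subtracting the fixed part leaves 3.480e+07 for the grinder, i.e. 75.42 dB.
Required insertion loss = 92 − 75.42 = 16.58 dB.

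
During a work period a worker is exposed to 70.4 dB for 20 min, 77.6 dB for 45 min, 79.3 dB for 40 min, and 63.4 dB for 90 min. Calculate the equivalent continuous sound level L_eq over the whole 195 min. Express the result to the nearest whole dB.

L_eq = 10·log₁₀[(1/T)·Σ tᵢ·10^(Lᵢ/10)] with T = 195 min.
Σ tᵢ·10^(Lᵢ/10) = 20·10^(70.4/10) + 45·10^(77.6/10) + 40·10^(79.3/10) + 90·10^(63.4/10) = 6.410e+09.
L_eq = 10·log₁₀(6.410e+09/195) = 75.17 dB.

75 dB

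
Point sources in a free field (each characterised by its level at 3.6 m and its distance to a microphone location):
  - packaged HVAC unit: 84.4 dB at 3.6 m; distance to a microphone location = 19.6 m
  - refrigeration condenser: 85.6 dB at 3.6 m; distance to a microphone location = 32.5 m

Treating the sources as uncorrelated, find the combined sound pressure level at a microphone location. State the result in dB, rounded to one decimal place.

71.4 dB

Propagate each source to the receiver with L = L_ref − 20·log₁₀(r/r_ref), then add intensities.
packaged HVAC unit: 84.4 − 20·log₁₀(19.6/3.6) = 84.4 − 14.72 = 69.68 dB.
refrigeration condenser: 85.6 − 20·log₁₀(32.5/3.6) = 85.6 − 19.11 = 66.49 dB.
Σ 10^(L/10) = 1.375e+07 → L_total = 10·log₁₀(1.375e+07) = 71.38 dB.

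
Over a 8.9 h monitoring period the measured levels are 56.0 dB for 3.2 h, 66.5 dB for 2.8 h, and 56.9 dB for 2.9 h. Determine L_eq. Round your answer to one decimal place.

62.3 dB

Weight each interval's intensity by its duration and average over T = 8.9 h:
Σ tᵢ·10^(Lᵢ/10) = 3.2·10^(56.0/10) + 2.8·10^(66.5/10) + 2.9·10^(56.9/10) = 1.520e+07.
L_eq = 10·log₁₀(1.520e+07/8.9) = 62.32 dB.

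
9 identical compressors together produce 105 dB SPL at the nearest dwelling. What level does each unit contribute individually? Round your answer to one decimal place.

9 equal contributions raise the level by 10·log₁₀ 9 = 9.542 dB, so each unit alone gives 105 − 9.542.

95.5 dB SPL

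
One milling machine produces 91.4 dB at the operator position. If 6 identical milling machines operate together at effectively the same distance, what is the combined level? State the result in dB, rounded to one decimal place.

L_total = L₁ + 10·log₁₀ N for N identical incoherent sources.
L_total = 91.4 + 10·log₁₀(6) = 91.4 + 7.782 = 99.18 dB.

99.2 dB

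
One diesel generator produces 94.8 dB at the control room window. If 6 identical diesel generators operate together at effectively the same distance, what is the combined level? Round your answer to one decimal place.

N identical incoherent sources raise the level by 10·log₁₀ N.
L_total = 94.8 + 10·log₁₀(6) = 94.8 + 7.782 = 102.58 dB.

102.6 dB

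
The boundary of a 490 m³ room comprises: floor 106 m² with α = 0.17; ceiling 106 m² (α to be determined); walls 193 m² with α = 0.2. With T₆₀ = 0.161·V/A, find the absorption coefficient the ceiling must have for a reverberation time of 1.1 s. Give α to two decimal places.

0.14

A = 0.161·V/T₆₀ = 0.161·490/1.1 = 71.72 m² sabins.
Absorption from the other surfaces = 106·0.17 + 193·0.2 = 56.62 m², so the ceiling must supply 15.10 m² over 106 m².
α = 15.10/106 = 0.142.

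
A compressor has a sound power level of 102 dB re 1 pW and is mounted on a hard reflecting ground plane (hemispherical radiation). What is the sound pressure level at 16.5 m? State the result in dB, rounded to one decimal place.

The power spreads over a hemisphere of area 2π·r², so L_p = L_w − 10·log₁₀(2π·r²).
2π·r² = 1711 m², 10·log₁₀ of that is 32.331 dB.
L_p = 102 − 32.331 = 69.67 dB.

69.7 dB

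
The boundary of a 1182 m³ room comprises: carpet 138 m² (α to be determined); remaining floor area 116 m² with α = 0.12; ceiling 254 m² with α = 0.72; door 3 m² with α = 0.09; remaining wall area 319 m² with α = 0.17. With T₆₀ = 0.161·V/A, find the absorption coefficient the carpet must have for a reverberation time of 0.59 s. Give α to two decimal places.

From T₆₀ = 0.161·V/A, the target T₆₀ = 0.59 s needs A = 0.161·1182/0.59 = 322.55 m².
Absorption from the other surfaces = 116·0.12 + 254·0.72 + 3·0.09 + 319·0.17 = 251.30 m², so the carpet must supply 71.25 m² over 138 m².
α = 71.25/138 = 0.516.

0.52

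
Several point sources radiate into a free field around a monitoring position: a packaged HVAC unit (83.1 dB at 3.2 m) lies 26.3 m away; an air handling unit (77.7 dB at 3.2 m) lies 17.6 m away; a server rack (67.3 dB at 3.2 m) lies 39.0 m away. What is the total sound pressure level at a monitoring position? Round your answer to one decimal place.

67.0 dB

First find each source's level at the receiver (point-source: −20·log₁₀(r/r_ref)), then combine on an intensity basis.
packaged HVAC unit: 83.1 − 20·log₁₀(26.3/3.2) = 83.1 − 18.30 = 64.80 dB.
air handling unit: 77.7 − 20·log₁₀(17.6/3.2) = 77.7 − 14.81 = 62.89 dB.
server rack: 67.3 − 20·log₁₀(39.0/3.2) = 67.3 − 21.72 = 45.58 dB.
Σ 10^(L/10) = 5.005e+06 → L_total = 10·log₁₀(5.005e+06) = 66.99 dB.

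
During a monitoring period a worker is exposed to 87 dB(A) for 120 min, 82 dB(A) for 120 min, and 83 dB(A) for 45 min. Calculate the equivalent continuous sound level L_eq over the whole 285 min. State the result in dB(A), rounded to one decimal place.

The energy average is taken in the linear domain: L_eq = 10·log₁₀[(Σ tᵢ·10^(Lᵢ/10))/T], T = 285 min.
Σ tᵢ·10^(Lᵢ/10) = 120·10^(87/10) + 120·10^(82/10) + 45·10^(83/10) = 8.814e+10.
L_eq = 10·log₁₀(8.814e+10/285) = 84.90 dB(A).

84.9 dB(A)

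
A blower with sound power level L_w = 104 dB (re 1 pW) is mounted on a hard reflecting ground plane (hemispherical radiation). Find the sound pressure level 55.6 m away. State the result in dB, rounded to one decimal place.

The power spreads over a hemisphere of area 2π·r², so L_p = L_w − 10·log₁₀(2π·r²).
2π·r² = 1.942e+04 m², 10·log₁₀ of that is 42.883 dB.
L_p = 104 − 42.883 = 61.12 dB.

61.1 dB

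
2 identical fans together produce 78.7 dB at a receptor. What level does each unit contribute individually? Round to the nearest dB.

For N identical incoherent sources L_total = L₁ + 10·log₁₀ N, so L₁ = 78.7 − 10·log₁₀(2) = 78.7 − 3.010.

76 dB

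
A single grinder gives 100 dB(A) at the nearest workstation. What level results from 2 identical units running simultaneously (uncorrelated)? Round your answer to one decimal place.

103.0 dB(A)

L_total = L₁ + 10·log₁₀ N for N identical incoherent sources.
L_total = 100 + 10·log₁₀(2) = 100 + 3.010 = 103.01 dB(A).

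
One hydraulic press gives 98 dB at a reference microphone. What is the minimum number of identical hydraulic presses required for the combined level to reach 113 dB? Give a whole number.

32

Need L₁ + 10·log₁₀ N ≥ 113, i.e. log₁₀ N ≥ 1.50.
N ≥ 10^(15.0/10) = 31.623, so N = 32.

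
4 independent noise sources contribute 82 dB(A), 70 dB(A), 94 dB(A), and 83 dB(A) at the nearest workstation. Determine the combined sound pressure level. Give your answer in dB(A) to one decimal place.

Incoherent sources combine by intensity addition: L_total = 10·log₁₀(Σ 10^(L_i/10)).
Σ 10^(L/10) = 10^(82/10) + 10^(70/10) + 10^(94/10) + 10^(83/10) = 2.880e+09.
L_total = 10·log₁₀(2.880e+09) = 94.59 dB(A).

94.6 dB(A)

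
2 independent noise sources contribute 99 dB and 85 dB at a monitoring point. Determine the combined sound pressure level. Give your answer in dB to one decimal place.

Incoherent sources combine by intensity addition: L_total = 10·log₁₀(Σ 10^(L_i/10)).
Σ 10^(L/10) = 10^(99/10) + 10^(85/10) = 8.260e+09.
L_total = 10·log₁₀(8.260e+09) = 99.17 dB.

99.2 dB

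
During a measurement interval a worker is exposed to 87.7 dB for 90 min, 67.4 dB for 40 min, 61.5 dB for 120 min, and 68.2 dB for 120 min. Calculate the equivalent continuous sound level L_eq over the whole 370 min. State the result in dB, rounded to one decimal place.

81.7 dB

L_eq = 10·log₁₀[(1/T)·Σ tᵢ·10^(Lᵢ/10)] with T = 370 min.
Σ tᵢ·10^(Lᵢ/10) = 90·10^(87.7/10) + 40·10^(67.4/10) + 120·10^(61.5/10) + 120·10^(68.2/10) = 5.418e+10.
L_eq = 10·log₁₀(5.418e+10/370) = 81.66 dB.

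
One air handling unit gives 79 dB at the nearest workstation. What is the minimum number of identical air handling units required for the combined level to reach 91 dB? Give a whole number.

The shortfall is 91 − 79 = 12.0 dB, and N units add 10·log₁₀ N, so need 10·log₁₀ N ≥ 12.0.
N ≥ 10^(12.0/10) = 15.849, so N = 16.

16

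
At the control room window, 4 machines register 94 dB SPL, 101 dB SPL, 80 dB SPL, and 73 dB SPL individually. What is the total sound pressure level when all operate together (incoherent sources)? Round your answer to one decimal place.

For uncorrelated sources the intensities add, so convert each level to linear form, sum, and take 10·log₁₀ of the total.
Σ 10^(L/10) = 10^(94/10) + 10^(101/10) + 10^(80/10) + 10^(73/10) = 1.522e+10.
L_total = 10·log₁₀(1.522e+10) = 101.82 dB SPL.

101.8 dB SPL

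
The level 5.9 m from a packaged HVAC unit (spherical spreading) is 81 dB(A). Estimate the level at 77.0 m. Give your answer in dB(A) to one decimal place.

58.7 dB(A)

Point-source attenuation: ΔL = 20·log₁₀(r₂/r₁) = 20·log₁₀(77.0/5.9) = 22.313 dB.
L₂ = 81 − 20·log₁₀(77.0/5.9) = 81 − 22.313 = 58.69 dB(A).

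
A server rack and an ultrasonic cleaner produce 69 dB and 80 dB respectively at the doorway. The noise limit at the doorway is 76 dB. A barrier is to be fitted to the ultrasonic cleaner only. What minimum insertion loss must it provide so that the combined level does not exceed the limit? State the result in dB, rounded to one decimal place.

Everything except the ultrasonic cleaner sums to 10^(69/10) = 7.943e+06 in linear terms, 69.00 dB.
The limit corresponds to 10^(76/10) = 3.981e+07; subtracting the fixed part leaves 3.187e+07 for the ultrasonic cleaner, i.e. 75.03 dB.
Required insertion loss = 80 − 75.03 = 4.97 dB.

5.0 dB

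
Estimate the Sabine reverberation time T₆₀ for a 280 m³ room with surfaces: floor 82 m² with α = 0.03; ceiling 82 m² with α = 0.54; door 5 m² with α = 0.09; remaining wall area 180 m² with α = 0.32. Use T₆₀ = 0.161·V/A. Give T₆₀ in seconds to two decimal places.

0.43 s

Summing Sᵢαᵢ: 82·0.03 + 82·0.54 + 5·0.09 + 180·0.32 = 104.79 m².
T₆₀ = 0.161 × 280 / 104.79 = 0.430 s.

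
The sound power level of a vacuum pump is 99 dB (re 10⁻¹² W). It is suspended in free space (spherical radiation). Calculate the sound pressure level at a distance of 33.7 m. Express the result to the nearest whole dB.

57 dB

The power spreads over a sphere of area 4π·r², so L_p = L_w − 10·log₁₀(4π·r²).
4π·r² = 1.427e+04 m², 10·log₁₀ of that is 41.545 dB.
L_p = 99 − 41.545 = 57.46 dB.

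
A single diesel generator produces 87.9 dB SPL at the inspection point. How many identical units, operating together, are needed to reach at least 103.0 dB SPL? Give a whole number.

N identical sources give L₁ + 10·log₁₀ N, so require 10·log₁₀ N ≥ 103.0 − 87.9 = 15.1 dB.
N ≥ 10^(15.1/10) = 32.359, so N = 33.

33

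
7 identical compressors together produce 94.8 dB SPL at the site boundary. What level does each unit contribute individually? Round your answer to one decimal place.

7 equal contributions raise the level by 10·log₁₀ 7 = 8.451 dB, so each unit alone gives 94.8 − 8.451.

86.3 dB SPL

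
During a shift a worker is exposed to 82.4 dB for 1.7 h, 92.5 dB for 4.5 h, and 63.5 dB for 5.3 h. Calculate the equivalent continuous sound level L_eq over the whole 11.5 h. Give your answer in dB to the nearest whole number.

89 dB

Weight each interval's intensity by its duration and average over T = 11.5 h:
Σ tᵢ·10^(Lᵢ/10) = 1.7·10^(82.4/10) + 4.5·10^(92.5/10) + 5.3·10^(63.5/10) = 8.310e+09.
L_eq = 10·log₁₀(8.310e+09/11.5) = 88.59 dB.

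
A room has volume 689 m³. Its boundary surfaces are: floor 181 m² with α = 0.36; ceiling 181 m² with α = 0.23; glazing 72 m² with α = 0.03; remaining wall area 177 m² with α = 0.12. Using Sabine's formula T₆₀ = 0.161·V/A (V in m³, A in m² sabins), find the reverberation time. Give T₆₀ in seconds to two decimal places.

Total absorption A = 181·0.36 + 181·0.23 + 72·0.03 + 177·0.12 = 130.19 m² sabins.
T₆₀ = 0.161 × 689 / 130.19 = 0.852 s.

0.85 s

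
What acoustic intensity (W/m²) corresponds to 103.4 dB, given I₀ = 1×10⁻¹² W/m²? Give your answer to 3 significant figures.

0.0219 W/m²

L = 10·log₁₀(I/I₀) ⇒ I = I₀·10^(L/10) = 10⁻¹² × 10^10.34.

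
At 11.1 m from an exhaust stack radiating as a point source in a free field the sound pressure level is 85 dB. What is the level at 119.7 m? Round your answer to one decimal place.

64.3 dB

For a point source, L₂ = L₁ − 20·log₁₀(r₂/r₁).
L₂ = 85 − 20·log₁₀(119.7/11.1) = 85 − 20.655 = 64.34 dB.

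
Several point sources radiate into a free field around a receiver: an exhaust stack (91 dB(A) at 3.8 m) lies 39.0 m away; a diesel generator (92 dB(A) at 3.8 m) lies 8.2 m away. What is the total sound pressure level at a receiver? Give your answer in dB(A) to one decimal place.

85.5 dB(A)

First find each source's level at the receiver (point-source: −20·log₁₀(r/r_ref)), then combine on an intensity basis.
exhaust stack: 91 − 20·log₁₀(39.0/3.8) = 91 − 20.23 = 70.77 dB(A).
diesel generator: 92 − 20·log₁₀(8.2/3.8) = 92 − 6.68 = 85.32 dB(A).
Σ 10^(L/10) = 3.523e+08 → L_total = 10·log₁₀(3.523e+08) = 85.47 dB(A).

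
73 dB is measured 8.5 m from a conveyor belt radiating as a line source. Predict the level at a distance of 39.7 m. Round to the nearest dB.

For a line source, L₂ = L₁ − 10·log₁₀(r₂/r₁).
L₂ = 73 − 10·log₁₀(39.7/8.5) = 73 − 6.694 = 66.31 dB.

66 dB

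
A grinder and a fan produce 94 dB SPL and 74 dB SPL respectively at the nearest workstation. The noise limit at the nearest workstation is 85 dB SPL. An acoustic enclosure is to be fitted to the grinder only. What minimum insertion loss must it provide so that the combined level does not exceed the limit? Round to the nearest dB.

The untreated sources together contribute 10^(74/10) = 2.512e+07, i.e. 74.00 dB SPL.
To meet 85 dB SPL overall, the treated grinder may contribute at most 10^(85/10) − 2.512e+07 = 2.911e+08, i.e. 84.64 dB SPL.
So the grinder must be reduced from 94 to 84.64 dB SPL: IL = 9.36 dB.

9 dB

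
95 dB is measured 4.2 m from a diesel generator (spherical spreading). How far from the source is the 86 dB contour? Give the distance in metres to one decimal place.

11.8 m

For a point source L₁ − L₂ = 20·log₁₀(r₂/r₁), so r₂ = r₁·10^((L₁−L₂)/20).
r₂ = 4.2·10^((95−86)/20) = 4.2·10^(9.0/20) = 11.84 m.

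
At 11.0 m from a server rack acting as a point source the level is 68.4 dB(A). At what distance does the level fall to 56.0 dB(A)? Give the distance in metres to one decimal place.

Point-source spreading drops the level by 20·log₁₀(r₂/r₁); inverting, r₂/r₁ = 10^(ΔL/20).
r₂ = 11.0·10^((68.4−56.0)/20) = 11.0·10^(12.4/20) = 45.86 m.

45.9 m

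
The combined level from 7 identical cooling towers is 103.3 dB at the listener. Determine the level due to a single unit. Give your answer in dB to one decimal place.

Dividing the total intensity by 7 lowers the level by 10·log₁₀ 7 = 8.451 dB: L₁ = 103.3 − 8.451.

94.8 dB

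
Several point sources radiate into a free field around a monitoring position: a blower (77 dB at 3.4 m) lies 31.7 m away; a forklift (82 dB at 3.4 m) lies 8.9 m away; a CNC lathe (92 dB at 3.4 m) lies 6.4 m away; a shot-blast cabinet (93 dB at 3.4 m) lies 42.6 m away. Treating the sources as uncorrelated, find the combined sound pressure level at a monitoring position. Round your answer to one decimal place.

First find each source's level at the receiver (point-source: −20·log₁₀(r/r_ref)), then combine on an intensity basis.
blower: 77 − 20·log₁₀(31.7/3.4) = 77 − 19.39 = 57.61 dB.
forklift: 82 − 20·log₁₀(8.9/3.4) = 82 − 8.36 = 73.64 dB.
CNC lathe: 92 − 20·log₁₀(6.4/3.4) = 92 − 5.49 = 86.51 dB.
shot-blast cabinet: 93 − 20·log₁₀(42.6/3.4) = 93 − 21.96 = 71.04 dB.
Σ 10^(L/10) = 4.837e+08 → L_total = 10·log₁₀(4.837e+08) = 86.85 dB.

86.8 dB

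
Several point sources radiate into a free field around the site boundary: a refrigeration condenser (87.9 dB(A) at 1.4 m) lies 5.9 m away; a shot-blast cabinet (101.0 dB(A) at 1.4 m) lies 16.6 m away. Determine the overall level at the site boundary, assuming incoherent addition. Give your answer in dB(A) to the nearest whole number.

Propagate each source to the receiver with L = L_ref − 20·log₁₀(r/r_ref), then add intensities.
refrigeration condenser: 87.9 − 20·log₁₀(5.9/1.4) = 87.9 − 12.49 = 75.41 dB(A).
shot-blast cabinet: 101.0 − 20·log₁₀(16.6/1.4) = 101.0 − 21.48 = 79.52 dB(A).
Σ 10^(L/10) = 1.243e+08 → L_total = 10·log₁₀(1.243e+08) = 80.94 dB(A).

81 dB(A)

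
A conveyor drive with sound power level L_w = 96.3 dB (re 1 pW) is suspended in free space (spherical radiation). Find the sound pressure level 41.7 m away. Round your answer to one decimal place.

L_p = L_w − 10·log₁₀(4π·r²) with r = 41.7 m.
4π·r² = 2.185e+04 m², 10·log₁₀ of that is 43.395 dB.
L_p = 96.3 − 43.395 = 52.91 dB.

52.9 dB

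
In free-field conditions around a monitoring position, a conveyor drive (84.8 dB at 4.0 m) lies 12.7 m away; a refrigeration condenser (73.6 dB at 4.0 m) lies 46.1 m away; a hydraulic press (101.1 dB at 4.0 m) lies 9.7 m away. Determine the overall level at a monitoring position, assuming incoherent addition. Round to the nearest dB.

93 dB

First find each source's level at the receiver (point-source: −20·log₁₀(r/r_ref)), then combine on an intensity basis.
conveyor drive: 84.8 − 20·log₁₀(12.7/4.0) = 84.8 − 10.03 = 74.77 dB.
refrigeration condenser: 73.6 − 20·log₁₀(46.1/4.0) = 73.6 − 21.23 = 52.37 dB.
hydraulic press: 101.1 − 20·log₁₀(9.7/4.0) = 101.1 − 7.69 = 93.41 dB.
Σ 10^(L/10) = 2.221e+09 → L_total = 10·log₁₀(2.221e+09) = 93.47 dB.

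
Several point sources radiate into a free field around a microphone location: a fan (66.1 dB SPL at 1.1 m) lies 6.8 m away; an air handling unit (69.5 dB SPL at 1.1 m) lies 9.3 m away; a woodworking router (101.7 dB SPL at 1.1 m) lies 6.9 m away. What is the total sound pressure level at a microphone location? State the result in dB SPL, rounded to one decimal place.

First find each source's level at the receiver (point-source: −20·log₁₀(r/r_ref)), then combine on an intensity basis.
fan: 66.1 − 20·log₁₀(6.8/1.1) = 66.1 − 15.82 = 50.28 dB SPL.
air handling unit: 69.5 − 20·log₁₀(9.3/1.1) = 69.5 − 18.54 = 50.96 dB SPL.
woodworking router: 101.7 − 20·log₁₀(6.9/1.1) = 101.7 − 15.95 = 85.75 dB SPL.
Σ 10^(L/10) = 3.761e+08 → L_total = 10·log₁₀(3.761e+08) = 85.75 dB SPL.

85.8 dB SPL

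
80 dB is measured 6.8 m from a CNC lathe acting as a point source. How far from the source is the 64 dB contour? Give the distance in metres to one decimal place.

The 16.0 dB drop corresponds to a distance ratio of 10^(16.0/20) for a point source.
r₂ = 6.8·10^((80−64)/20) = 6.8·10^(16.0/20) = 42.91 m.

42.9 m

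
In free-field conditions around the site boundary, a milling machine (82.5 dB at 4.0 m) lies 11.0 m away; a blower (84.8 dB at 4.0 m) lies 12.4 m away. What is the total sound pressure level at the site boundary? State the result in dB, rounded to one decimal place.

77.4 dB

Propagate each source to the receiver with L = L_ref − 20·log₁₀(r/r_ref), then add intensities.
milling machine: 82.5 − 20·log₁₀(11.0/4.0) = 82.5 − 8.79 = 73.71 dB.
blower: 84.8 − 20·log₁₀(12.4/4.0) = 84.8 − 9.83 = 74.97 dB.
Σ 10^(L/10) = 5.494e+07 → L_total = 10·log₁₀(5.494e+07) = 77.40 dB.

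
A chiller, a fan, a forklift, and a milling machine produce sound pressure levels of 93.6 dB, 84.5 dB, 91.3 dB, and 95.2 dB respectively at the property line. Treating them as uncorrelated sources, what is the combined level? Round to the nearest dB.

For uncorrelated sources the intensities add, so convert each level to linear form, sum, and take 10·log₁₀ of the total.
Σ 10^(L/10) = 10^(93.6/10) + 10^(84.5/10) + 10^(91.3/10) + 10^(95.2/10) = 7.233e+09.
L_total = 10·log₁₀(7.233e+09) = 98.59 dB.

99 dB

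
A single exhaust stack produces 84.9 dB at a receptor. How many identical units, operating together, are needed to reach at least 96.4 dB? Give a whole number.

N identical sources give L₁ + 10·log₁₀ N, so require 10·log₁₀ N ≥ 96.4 − 84.9 = 11.5 dB.
N ≥ 10^(11.5/10) = 14.125, so N = 15.

15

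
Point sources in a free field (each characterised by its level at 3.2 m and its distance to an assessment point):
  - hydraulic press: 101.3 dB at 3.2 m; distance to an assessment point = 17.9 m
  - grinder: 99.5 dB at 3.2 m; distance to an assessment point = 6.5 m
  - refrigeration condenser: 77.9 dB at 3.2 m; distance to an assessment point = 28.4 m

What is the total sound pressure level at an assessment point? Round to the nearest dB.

94 dB

Propagate each source to the receiver with L = L_ref − 20·log₁₀(r/r_ref), then add intensities.
hydraulic press: 101.3 − 20·log₁₀(17.9/3.2) = 101.3 − 14.95 = 86.35 dB.
grinder: 99.5 − 20·log₁₀(6.5/3.2) = 99.5 − 6.16 = 93.34 dB.
refrigeration condenser: 77.9 − 20·log₁₀(28.4/3.2) = 77.9 − 18.96 = 58.94 dB.
Σ 10^(L/10) = 2.592e+09 → L_total = 10·log₁₀(2.592e+09) = 94.14 dB.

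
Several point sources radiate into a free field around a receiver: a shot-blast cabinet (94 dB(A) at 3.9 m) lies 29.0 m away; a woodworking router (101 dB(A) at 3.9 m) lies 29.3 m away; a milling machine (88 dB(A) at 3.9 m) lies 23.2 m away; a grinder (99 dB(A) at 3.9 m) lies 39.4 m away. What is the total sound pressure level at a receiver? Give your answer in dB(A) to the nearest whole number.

86 dB(A)

Propagate each source to the receiver with L = L_ref − 20·log₁₀(r/r_ref), then add intensities.
shot-blast cabinet: 94 − 20·log₁₀(29.0/3.9) = 94 − 17.43 = 76.57 dB(A).
woodworking router: 101 − 20·log₁₀(29.3/3.9) = 101 − 17.52 = 83.48 dB(A).
milling machine: 88 − 20·log₁₀(23.2/3.9) = 88 − 15.49 = 72.51 dB(A).
grinder: 99 − 20·log₁₀(39.4/3.9) = 99 − 20.09 = 78.91 dB(A).
Σ 10^(L/10) = 3.641e+08 → L_total = 10·log₁₀(3.641e+08) = 85.61 dB(A).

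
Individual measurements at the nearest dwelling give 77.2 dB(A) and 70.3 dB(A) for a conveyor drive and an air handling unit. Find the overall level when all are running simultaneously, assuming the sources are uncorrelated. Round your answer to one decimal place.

78.0 dB(A)

Incoherent sources combine by intensity addition: L_total = 10·log₁₀(Σ 10^(L_i/10)).
Σ 10^(L/10) = 10^(77.2/10) + 10^(70.3/10) = 6.320e+07.
L_total = 10·log₁₀(6.320e+07) = 78.01 dB(A).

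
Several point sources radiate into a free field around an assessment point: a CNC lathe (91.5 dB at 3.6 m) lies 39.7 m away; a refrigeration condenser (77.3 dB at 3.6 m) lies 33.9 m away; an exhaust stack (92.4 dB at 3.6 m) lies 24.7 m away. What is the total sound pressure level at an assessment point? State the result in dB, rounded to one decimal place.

76.9 dB

First find each source's level at the receiver (point-source: −20·log₁₀(r/r_ref)), then combine on an intensity basis.
CNC lathe: 91.5 − 20·log₁₀(39.7/3.6) = 91.5 − 20.85 = 70.65 dB.
refrigeration condenser: 77.3 − 20·log₁₀(33.9/3.6) = 77.3 − 19.48 = 57.82 dB.
exhaust stack: 92.4 − 20·log₁₀(24.7/3.6) = 92.4 − 16.73 = 75.67 dB.
Σ 10^(L/10) = 4.914e+07 → L_total = 10·log₁₀(4.914e+07) = 76.91 dB.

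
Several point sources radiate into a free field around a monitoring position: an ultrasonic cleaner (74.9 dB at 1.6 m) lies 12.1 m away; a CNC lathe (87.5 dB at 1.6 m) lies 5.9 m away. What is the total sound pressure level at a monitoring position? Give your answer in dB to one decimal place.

76.2 dB

Apply inverse-square spreading to bring every level to the receiver, then sum 10^(L/10).
ultrasonic cleaner: 74.9 − 20·log₁₀(12.1/1.6) = 74.9 − 17.57 = 57.33 dB.
CNC lathe: 87.5 − 20·log₁₀(5.9/1.6) = 87.5 − 11.33 = 76.17 dB.
Σ 10^(L/10) = 4.190e+07 → L_total = 10·log₁₀(4.190e+07) = 76.22 dB.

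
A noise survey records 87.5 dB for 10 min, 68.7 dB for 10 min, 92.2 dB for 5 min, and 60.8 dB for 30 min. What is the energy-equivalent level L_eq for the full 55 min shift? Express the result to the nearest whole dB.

84 dB

L_eq = 10·log₁₀[(1/T)·Σ tᵢ·10^(Lᵢ/10)] with T = 55 min.
Σ tᵢ·10^(Lᵢ/10) = 10·10^(87.5/10) + 10·10^(68.7/10) + 5·10^(92.2/10) + 30·10^(60.8/10) = 1.403e+10.
L_eq = 10·log₁₀(1.403e+10/55) = 84.07 dB.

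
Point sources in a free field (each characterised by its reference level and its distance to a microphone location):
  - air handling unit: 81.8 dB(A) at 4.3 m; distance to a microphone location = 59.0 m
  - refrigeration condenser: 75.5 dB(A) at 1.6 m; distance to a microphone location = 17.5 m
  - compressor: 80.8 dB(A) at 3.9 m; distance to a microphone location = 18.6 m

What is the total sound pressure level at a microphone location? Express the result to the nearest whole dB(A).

68 dB(A)

First find each source's level at the receiver (point-source: −20·log₁₀(r/r_ref)), then combine on an intensity basis.
air handling unit: 81.8 − 20·log₁₀(59.0/4.3) = 81.8 − 22.75 = 59.05 dB(A).
refrigeration condenser: 75.5 − 20·log₁₀(17.5/1.6) = 75.5 − 20.78 = 54.72 dB(A).
compressor: 80.8 − 20·log₁₀(18.6/3.9) = 80.8 − 13.57 = 67.23 dB(A).
Σ 10^(L/10) = 6.386e+06 → L_total = 10·log₁₀(6.386e+06) = 68.05 dB(A).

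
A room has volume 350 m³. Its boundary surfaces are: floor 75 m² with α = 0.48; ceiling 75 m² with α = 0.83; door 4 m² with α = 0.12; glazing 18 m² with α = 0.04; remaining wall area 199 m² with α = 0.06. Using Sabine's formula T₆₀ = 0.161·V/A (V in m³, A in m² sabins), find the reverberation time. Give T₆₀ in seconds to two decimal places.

0.51 s

A = Σ Sᵢαᵢ = 75·0.48 + 75·0.83 + 4·0.12 + 18·0.04 + 199·0.06 = 111.39 m².
T₆₀ = 0.161·V/A = 0.161·350/111.39 = 0.506 s.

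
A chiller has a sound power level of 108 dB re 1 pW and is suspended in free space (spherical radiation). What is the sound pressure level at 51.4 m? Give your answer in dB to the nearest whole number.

63 dB

L_p = L_w − 10·log₁₀(4π·r²) with r = 51.4 m.
4π·r² = 3.32e+04 m², 10·log₁₀ of that is 45.211 dB.
L_p = 108 − 45.211 = 62.79 dB.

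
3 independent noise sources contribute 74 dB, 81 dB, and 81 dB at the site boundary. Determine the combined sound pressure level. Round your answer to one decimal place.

For uncorrelated sources the intensities add, so convert each level to linear form, sum, and take 10·log₁₀ of the total.
Σ 10^(L/10) = 10^(74/10) + 10^(81/10) + 10^(81/10) = 2.769e+08.
L_total = 10·log₁₀(2.769e+08) = 84.42 dB.

84.4 dB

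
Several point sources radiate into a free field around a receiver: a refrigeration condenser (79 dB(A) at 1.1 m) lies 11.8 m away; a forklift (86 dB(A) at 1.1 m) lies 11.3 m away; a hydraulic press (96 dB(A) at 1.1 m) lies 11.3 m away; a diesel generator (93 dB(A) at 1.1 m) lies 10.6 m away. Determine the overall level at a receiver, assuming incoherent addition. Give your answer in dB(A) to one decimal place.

78.0 dB(A)

Propagate each source to the receiver with L = L_ref − 20·log₁₀(r/r_ref), then add intensities.
refrigeration condenser: 79 − 20·log₁₀(11.8/1.1) = 79 − 20.61 = 58.39 dB(A).
forklift: 86 − 20·log₁₀(11.3/1.1) = 86 − 20.23 = 65.77 dB(A).
hydraulic press: 96 − 20·log₁₀(11.3/1.1) = 96 − 20.23 = 75.77 dB(A).
diesel generator: 93 − 20·log₁₀(10.6/1.1) = 93 − 19.68 = 73.32 dB(A).
Σ 10^(L/10) = 6.367e+07 → L_total = 10·log₁₀(6.367e+07) = 78.04 dB(A).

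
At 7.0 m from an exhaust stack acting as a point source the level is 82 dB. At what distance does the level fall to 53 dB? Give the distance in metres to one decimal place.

197.3 m

Point-source spreading drops the level by 20·log₁₀(r₂/r₁); inverting, r₂/r₁ = 10^(ΔL/20).
r₂ = 7.0·10^((82−53)/20) = 7.0·10^(29.0/20) = 197.29 m.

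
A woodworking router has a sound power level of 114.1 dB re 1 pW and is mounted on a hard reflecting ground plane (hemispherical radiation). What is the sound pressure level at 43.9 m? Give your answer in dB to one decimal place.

Free-field hemispherical radiation: L_p = L_w − 10·log₁₀(2π·r²), r = 43.9 m.
2π·r² = 1.211e+04 m², 10·log₁₀ of that is 40.831 dB.
L_p = 114.1 − 40.831 = 73.27 dB.

73.3 dB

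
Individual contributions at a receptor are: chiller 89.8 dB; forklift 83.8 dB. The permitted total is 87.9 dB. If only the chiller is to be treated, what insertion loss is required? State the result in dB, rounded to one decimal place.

Everything except the chiller sums to 10^(83.8/10) = 2.399e+08 in linear terms, 83.80 dB.
To meet 87.9 dB overall, the treated chiller may contribute at most 10^(87.9/10) − 2.399e+08 = 3.767e+08, i.e. 85.76 dB.
So the chiller must be reduced from 89.8 to 85.76 dB: IL = 4.04 dB.

4.0 dB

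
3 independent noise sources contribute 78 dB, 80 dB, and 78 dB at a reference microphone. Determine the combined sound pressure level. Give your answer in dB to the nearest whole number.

84 dB

For uncorrelated sources the intensities add, so convert each level to linear form, sum, and take 10·log₁₀ of the total.
Σ 10^(L/10) = 10^(78/10) + 10^(80/10) + 10^(78/10) = 2.262e+08.
L_total = 10·log₁₀(2.262e+08) = 83.54 dB.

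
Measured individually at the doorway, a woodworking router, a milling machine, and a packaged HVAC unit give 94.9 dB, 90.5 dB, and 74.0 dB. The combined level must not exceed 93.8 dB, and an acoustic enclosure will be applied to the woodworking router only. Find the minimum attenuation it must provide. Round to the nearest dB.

4 dB

Fixed contribution from the other sources: Σ 10^(L/10) = 10^(90.5/10) + 10^(74.0/10) = 1.147e+09 (90.60 dB).
The limit corresponds to 10^(93.8/10) = 2.399e+09; subtracting the fixed part leaves 1.252e+09 for the woodworking router, i.e. 90.97 dB.
Required insertion loss = 94.9 − 90.97 = 3.93 dB.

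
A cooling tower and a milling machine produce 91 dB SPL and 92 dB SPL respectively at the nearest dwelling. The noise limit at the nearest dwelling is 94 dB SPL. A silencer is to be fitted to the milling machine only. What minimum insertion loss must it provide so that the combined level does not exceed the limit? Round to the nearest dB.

1 dB

Everything except the milling machine sums to 10^(91/10) = 1.259e+09 in linear terms, 91.00 dB SPL.
To meet 94 dB SPL overall, the treated milling machine may contribute at most 10^(94/10) − 1.259e+09 = 1.253e+09, i.e. 90.98 dB SPL.
Required insertion loss = 92 − 90.98 = 1.02 dB.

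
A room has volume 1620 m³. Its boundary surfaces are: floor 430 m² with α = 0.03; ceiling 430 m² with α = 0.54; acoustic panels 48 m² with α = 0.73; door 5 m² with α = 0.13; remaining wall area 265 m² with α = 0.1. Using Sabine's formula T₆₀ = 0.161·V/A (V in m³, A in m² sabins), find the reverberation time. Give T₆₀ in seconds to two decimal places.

0.85 s

Summing Sᵢαᵢ: 430·0.03 + 430·0.54 + 48·0.73 + 5·0.13 + 265·0.1 = 307.29 m².
T₆₀ = 0.161·V/A = 0.161·1620/307.29 = 0.849 s.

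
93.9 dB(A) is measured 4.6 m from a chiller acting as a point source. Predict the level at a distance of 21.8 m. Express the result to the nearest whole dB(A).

Point-source attenuation: ΔL = 20·log₁₀(r₂/r₁) = 20·log₁₀(21.8/4.6) = 13.514 dB.
L₂ = 93.9 − 20·log₁₀(21.8/4.6) = 93.9 − 13.514 = 80.39 dB(A).

80 dB(A)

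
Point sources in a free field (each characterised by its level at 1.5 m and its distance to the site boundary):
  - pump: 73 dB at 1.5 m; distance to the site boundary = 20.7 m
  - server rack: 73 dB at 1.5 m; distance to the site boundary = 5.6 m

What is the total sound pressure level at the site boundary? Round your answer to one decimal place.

Propagate each source to the receiver with L = L_ref − 20·log₁₀(r/r_ref), then add intensities.
pump: 73 − 20·log₁₀(20.7/1.5) = 73 − 22.80 = 50.20 dB.
server rack: 73 − 20·log₁₀(5.6/1.5) = 73 − 11.44 = 61.56 dB.
Σ 10^(L/10) = 1.536e+06 → L_total = 10·log₁₀(1.536e+06) = 61.86 dB.

61.9 dB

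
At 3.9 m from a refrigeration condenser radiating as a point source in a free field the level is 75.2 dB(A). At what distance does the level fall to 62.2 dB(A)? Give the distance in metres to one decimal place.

17.4 m

For a point source L₁ − L₂ = 20·log₁₀(r₂/r₁), so r₂ = r₁·10^((L₁−L₂)/20).
r₂ = 3.9·10^((75.2−62.2)/20) = 3.9·10^(13.0/20) = 17.42 m.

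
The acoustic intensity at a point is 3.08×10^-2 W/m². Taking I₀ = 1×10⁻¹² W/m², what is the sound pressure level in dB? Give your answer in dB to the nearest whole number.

105 dB

L = 10·log₁₀(I/I₀) = 10·log₁₀(3.08×10^-2/10⁻¹²) = 10·log₁₀(3.08×10^10).
L = 10·(0.4886 + 10) = 104.89 dB.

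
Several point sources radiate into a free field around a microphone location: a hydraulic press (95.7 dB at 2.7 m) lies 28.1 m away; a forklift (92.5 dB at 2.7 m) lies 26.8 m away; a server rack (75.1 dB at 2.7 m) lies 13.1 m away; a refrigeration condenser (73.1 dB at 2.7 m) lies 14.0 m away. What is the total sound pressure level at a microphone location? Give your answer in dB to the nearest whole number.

Propagate each source to the receiver with L = L_ref − 20·log₁₀(r/r_ref), then add intensities.
hydraulic press: 95.7 − 20·log₁₀(28.1/2.7) = 95.7 − 20.35 = 75.35 dB.
forklift: 92.5 − 20·log₁₀(26.8/2.7) = 92.5 − 19.94 = 72.56 dB.
server rack: 75.1 − 20·log₁₀(13.1/2.7) = 75.1 − 13.72 = 61.38 dB.
refrigeration condenser: 73.1 − 20·log₁₀(14.0/2.7) = 73.1 − 14.30 = 58.80 dB.
Σ 10^(L/10) = 5.448e+07 → L_total = 10·log₁₀(5.448e+07) = 77.36 dB.

77 dB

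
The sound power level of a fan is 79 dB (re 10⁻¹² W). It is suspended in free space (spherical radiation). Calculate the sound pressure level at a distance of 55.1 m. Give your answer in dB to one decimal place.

33.2 dB

Free-field spherical radiation: L_p = L_w − 10·log₁₀(4π·r²), r = 55.1 m.
4π·r² = 3.815e+04 m², 10·log₁₀ of that is 45.815 dB.
L_p = 79 − 45.815 = 33.18 dB.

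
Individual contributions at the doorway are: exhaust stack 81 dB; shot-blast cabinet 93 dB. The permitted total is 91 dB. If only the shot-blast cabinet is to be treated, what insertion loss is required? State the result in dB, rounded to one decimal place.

2.5 dB

Fixed contribution from the other source: Σ 10^(L/10) = 10^(81/10) = 1.259e+08 (81.00 dB).
The limit corresponds to 10^(91/10) = 1.259e+09; subtracting the fixed part leaves 1.133e+09 for the shot-blast cabinet, i.e. 90.54 dB.
Required insertion loss = 93 − 90.54 = 2.46 dB.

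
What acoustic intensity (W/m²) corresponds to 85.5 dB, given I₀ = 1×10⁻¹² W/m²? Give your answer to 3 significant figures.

L = 10·log₁₀(I/I₀) ⇒ I = I₀·10^(L/10) = 10⁻¹² × 10^8.55.

0.000355 W/m²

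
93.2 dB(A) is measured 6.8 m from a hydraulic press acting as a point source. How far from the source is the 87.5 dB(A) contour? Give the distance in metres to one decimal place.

For a point source L₁ − L₂ = 20·log₁₀(r₂/r₁), so r₂ = r₁·10^((L₁−L₂)/20).
r₂ = 6.8·10^((93.2−87.5)/20) = 6.8·10^(5.7/20) = 13.11 m.

13.1 m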